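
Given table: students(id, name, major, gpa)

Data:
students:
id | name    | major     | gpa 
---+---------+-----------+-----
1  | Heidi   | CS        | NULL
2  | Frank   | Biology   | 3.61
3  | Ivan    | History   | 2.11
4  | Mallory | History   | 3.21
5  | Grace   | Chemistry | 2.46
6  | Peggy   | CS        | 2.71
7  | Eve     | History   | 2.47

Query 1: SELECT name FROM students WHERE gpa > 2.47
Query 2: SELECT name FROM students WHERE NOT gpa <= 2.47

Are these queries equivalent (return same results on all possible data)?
Yes, equivalent

Both queries return: [('Frank',), ('Mallory',), ('Peggy',)]

Reason: Both filter gpa > 2.47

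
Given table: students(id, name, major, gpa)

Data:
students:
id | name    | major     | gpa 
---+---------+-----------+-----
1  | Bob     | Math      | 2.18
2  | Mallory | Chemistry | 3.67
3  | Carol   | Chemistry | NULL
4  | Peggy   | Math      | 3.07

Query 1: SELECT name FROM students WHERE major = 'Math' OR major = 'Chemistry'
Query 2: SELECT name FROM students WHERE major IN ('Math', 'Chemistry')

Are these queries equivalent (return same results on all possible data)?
Yes, equivalent

Both queries return: [('Bob',), ('Carol',), ('Mallory',), ('Peggy',)]

Reason: OR vs IN are equivalent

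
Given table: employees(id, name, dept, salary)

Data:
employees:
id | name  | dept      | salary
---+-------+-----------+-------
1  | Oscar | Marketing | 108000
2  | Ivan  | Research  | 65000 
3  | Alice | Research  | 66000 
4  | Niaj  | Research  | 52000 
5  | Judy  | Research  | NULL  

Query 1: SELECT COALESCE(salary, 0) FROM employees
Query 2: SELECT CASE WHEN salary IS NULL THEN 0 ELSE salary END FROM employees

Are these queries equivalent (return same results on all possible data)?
Yes, equivalent

Both queries return: [(0,), (52000,), (65000,), (66000,), (108000,)]

Reason: COALESCE vs CASE for NULL handling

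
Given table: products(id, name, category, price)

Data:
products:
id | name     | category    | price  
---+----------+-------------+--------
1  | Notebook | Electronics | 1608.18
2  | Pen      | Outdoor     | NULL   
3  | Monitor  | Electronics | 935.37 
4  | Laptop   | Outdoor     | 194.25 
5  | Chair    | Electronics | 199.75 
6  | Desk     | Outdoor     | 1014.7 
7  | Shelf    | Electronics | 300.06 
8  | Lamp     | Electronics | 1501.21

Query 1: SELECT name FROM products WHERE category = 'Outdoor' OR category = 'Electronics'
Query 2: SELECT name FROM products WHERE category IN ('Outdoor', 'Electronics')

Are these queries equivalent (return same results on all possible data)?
Yes, equivalent

Both queries return: [('Chair',), ('Desk',), ('Lamp',), ('Laptop',), ('Monitor',), ('Notebook',), ('Pen',), ('Shelf',)]

Reason: OR vs IN are equivalent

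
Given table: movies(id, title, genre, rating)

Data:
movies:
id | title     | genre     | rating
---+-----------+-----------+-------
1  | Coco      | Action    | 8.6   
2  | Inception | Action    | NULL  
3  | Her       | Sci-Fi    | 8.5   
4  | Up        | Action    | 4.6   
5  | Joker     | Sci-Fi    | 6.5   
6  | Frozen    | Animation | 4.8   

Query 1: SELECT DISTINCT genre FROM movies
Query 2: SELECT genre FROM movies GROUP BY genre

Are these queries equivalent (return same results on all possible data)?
Yes, equivalent

Both queries return: [('Action',), ('Animation',), ('Sci-Fi',)]

Reason: Both get unique genres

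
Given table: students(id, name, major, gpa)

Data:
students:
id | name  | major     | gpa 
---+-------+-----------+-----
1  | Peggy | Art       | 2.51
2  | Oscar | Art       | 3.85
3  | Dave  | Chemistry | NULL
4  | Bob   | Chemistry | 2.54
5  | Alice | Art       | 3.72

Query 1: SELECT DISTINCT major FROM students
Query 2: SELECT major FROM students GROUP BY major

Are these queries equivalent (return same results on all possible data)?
Yes, equivalent

Both queries return: [('Art',), ('Chemistry',)]

Reason: Both get unique majors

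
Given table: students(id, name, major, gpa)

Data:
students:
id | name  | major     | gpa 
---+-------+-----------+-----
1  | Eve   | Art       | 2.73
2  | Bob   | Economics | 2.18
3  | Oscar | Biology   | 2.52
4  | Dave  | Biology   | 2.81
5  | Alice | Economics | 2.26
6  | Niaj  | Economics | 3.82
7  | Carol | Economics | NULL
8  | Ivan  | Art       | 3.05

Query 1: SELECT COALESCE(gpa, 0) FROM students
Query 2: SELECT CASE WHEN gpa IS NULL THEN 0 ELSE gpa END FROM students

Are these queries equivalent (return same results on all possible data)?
Yes, equivalent

Both queries return: [(0,), (2.18,), (2.26,), (2.52,), (2.73,), (2.81,), (3.05,), (3.82,)]

Reason: COALESCE vs CASE for NULL handling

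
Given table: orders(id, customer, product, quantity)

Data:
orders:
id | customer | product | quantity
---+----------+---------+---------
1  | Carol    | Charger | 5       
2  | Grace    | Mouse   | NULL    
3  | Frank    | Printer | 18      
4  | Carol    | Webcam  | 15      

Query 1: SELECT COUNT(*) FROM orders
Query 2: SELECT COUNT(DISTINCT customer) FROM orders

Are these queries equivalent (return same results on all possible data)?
No, not equivalent

Query 1 returns: [(4,)]
Query 2 returns: [(3,)]

Reason: COUNT(*) counts rows, COUNT(DISTINCT customer) counts unique customers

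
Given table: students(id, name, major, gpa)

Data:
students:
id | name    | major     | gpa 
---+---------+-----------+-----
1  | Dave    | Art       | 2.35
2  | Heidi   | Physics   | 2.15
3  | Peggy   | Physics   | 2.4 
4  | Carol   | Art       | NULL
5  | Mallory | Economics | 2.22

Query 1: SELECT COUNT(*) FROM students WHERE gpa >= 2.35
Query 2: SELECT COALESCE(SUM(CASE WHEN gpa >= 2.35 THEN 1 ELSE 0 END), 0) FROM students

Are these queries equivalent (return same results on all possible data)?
Yes, equivalent

Both queries return: [(2,)]

Reason: COUNT with WHERE vs conditional SUM (COALESCE handles empty-table NULL)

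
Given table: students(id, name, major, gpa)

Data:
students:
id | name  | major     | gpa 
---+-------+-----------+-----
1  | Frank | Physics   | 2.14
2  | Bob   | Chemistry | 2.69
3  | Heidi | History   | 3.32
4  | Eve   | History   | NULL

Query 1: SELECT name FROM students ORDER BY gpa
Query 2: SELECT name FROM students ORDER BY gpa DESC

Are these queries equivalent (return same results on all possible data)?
No, not equivalent

Query 1 returns: [('Eve',), ('Frank',), ('Bob',), ('Heidi',)]
Query 2 returns: [('Heidi',), ('Bob',), ('Frank',), ('Eve',)]

Reason: ASC vs DESC gives opposite ordering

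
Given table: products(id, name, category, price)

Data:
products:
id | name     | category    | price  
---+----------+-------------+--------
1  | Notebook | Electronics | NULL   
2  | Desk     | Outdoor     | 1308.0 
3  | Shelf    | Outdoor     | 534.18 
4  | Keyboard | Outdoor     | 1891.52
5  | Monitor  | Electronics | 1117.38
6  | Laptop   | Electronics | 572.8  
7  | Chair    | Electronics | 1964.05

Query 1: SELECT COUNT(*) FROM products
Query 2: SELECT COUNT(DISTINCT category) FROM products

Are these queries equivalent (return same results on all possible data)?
No, not equivalent

Query 1 returns: [(7,)]
Query 2 returns: [(2,)]

Reason: COUNT(*) counts rows, COUNT(DISTINCT category) counts unique categorys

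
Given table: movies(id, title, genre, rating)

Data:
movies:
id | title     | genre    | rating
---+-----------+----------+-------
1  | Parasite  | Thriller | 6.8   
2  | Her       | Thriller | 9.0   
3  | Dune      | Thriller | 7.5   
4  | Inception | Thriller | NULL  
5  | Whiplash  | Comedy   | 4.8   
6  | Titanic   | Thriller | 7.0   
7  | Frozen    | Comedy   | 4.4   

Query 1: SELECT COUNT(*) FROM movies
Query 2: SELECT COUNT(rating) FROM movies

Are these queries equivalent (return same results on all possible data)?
No, not equivalent

Query 1 returns: [(7,)]
Query 2 returns: [(6,)]

Reason: COUNT(*) includes NULLs, COUNT(column) excludes them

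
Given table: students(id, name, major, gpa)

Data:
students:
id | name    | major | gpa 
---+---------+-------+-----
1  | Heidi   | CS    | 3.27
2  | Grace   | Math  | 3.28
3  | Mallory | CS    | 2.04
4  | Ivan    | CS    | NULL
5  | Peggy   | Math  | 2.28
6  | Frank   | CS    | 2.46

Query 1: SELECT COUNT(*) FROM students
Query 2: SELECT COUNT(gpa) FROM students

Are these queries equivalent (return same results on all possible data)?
No, not equivalent

Query 1 returns: [(6,)]
Query 2 returns: [(5,)]

Reason: COUNT(*) includes NULLs, COUNT(column) excludes them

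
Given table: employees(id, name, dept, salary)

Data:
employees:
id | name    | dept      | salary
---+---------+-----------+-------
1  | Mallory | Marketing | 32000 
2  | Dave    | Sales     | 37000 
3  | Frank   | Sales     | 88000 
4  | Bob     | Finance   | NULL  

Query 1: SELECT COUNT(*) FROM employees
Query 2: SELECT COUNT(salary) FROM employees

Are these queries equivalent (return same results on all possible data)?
No, not equivalent

Query 1 returns: [(4,)]
Query 2 returns: [(3,)]

Reason: COUNT(*) includes NULLs, COUNT(column) excludes them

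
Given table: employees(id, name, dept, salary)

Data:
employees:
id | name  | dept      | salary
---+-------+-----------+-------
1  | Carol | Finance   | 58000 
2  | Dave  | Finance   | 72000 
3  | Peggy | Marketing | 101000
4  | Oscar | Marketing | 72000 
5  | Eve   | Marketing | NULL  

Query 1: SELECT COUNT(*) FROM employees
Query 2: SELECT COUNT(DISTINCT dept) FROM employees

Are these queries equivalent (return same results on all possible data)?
No, not equivalent

Query 1 returns: [(5,)]
Query 2 returns: [(2,)]

Reason: COUNT(*) counts rows, COUNT(DISTINCT dept) counts unique depts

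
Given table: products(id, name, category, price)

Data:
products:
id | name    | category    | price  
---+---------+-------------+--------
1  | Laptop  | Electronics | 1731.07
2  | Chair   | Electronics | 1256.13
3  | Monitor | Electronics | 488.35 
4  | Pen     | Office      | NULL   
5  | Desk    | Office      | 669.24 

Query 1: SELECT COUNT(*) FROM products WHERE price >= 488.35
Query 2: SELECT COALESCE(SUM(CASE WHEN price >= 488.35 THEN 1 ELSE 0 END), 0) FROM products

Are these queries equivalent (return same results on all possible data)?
Yes, equivalent

Both queries return: [(4,)]

Reason: COUNT with WHERE vs conditional SUM (COALESCE handles empty-table NULL)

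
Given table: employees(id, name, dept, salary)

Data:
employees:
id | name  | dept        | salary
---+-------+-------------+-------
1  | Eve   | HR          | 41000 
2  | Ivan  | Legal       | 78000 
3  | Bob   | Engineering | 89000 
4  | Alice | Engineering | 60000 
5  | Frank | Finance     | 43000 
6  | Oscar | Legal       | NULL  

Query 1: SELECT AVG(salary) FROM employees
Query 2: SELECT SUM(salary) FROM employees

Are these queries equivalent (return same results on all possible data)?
No, not equivalent

Query 1 returns: [(62200.0,)]
Query 2 returns: [(311000,)]

Reason: AVG vs SUM give different aggregate values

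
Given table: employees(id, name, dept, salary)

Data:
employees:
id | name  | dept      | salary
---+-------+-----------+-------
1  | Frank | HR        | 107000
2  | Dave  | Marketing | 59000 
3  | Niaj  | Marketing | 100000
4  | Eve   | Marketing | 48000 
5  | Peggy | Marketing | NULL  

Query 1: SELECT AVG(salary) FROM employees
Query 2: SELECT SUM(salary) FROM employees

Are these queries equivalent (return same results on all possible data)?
No, not equivalent

Query 1 returns: [(78500.0,)]
Query 2 returns: [(314000,)]

Reason: AVG vs SUM give different aggregate values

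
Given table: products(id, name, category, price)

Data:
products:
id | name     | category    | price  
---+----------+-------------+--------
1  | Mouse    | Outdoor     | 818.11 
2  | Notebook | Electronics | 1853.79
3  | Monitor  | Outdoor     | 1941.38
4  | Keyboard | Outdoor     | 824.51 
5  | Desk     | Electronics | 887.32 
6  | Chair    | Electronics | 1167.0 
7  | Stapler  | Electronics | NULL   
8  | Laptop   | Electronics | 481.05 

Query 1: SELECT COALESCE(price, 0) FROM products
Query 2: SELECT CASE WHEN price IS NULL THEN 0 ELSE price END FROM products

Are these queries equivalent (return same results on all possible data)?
Yes, equivalent

Both queries return: [(0,), (481.05,), (818.11,), (824.51,), (887.32,), (1167.0,), (1853.79,), (1941.38,)]

Reason: COALESCE vs CASE for NULL handling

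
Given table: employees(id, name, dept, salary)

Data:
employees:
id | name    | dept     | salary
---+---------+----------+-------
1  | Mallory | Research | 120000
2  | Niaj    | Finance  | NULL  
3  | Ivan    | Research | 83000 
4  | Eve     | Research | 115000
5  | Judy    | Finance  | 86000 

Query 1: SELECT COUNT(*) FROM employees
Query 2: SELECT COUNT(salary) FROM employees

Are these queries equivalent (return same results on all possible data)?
No, not equivalent

Query 1 returns: [(5,)]
Query 2 returns: [(4,)]

Reason: COUNT(*) includes NULLs, COUNT(column) excludes them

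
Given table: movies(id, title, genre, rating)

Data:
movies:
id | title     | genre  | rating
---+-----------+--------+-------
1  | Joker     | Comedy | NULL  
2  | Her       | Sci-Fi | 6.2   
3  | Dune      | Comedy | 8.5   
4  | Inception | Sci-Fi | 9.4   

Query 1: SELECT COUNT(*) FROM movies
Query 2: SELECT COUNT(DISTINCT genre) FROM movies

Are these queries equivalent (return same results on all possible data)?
No, not equivalent

Query 1 returns: [(4,)]
Query 2 returns: [(2,)]

Reason: COUNT(*) counts rows, COUNT(DISTINCT genre) counts unique genres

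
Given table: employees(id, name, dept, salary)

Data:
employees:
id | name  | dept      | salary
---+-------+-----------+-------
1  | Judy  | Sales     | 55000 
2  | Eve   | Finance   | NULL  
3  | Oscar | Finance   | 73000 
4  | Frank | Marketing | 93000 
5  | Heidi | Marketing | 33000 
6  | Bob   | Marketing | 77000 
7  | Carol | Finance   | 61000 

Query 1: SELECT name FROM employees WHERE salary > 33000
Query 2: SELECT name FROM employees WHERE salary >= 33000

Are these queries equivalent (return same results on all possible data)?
No, not equivalent

Query 1 returns: [('Judy',), ('Oscar',), ('Frank',), ('Bob',), ('Carol',)]
Query 2 returns: [('Judy',), ('Oscar',), ('Frank',), ('Heidi',), ('Bob',), ('Carol',)]

Reason: > vs >= gives different results when salary = 33000 exists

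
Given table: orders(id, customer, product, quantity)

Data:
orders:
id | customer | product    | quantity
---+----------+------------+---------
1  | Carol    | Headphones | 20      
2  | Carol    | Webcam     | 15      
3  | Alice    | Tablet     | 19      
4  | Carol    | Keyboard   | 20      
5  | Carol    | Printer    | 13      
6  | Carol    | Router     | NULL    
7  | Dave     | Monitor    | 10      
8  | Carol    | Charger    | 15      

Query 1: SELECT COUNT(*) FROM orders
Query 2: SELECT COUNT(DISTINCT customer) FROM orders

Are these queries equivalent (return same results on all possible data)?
No, not equivalent

Query 1 returns: [(8,)]
Query 2 returns: [(3,)]

Reason: COUNT(*) counts rows, COUNT(DISTINCT customer) counts unique customers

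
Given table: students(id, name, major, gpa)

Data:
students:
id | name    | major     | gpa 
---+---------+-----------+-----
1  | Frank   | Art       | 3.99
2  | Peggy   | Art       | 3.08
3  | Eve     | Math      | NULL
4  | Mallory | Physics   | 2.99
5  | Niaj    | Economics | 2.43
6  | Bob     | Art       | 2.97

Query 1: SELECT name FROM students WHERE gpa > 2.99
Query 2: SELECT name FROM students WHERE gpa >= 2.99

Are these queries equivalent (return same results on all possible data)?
No, not equivalent

Query 1 returns: [('Frank',), ('Peggy',)]
Query 2 returns: [('Frank',), ('Peggy',), ('Mallory',)]

Reason: > vs >= gives different results when gpa = 2.99 exists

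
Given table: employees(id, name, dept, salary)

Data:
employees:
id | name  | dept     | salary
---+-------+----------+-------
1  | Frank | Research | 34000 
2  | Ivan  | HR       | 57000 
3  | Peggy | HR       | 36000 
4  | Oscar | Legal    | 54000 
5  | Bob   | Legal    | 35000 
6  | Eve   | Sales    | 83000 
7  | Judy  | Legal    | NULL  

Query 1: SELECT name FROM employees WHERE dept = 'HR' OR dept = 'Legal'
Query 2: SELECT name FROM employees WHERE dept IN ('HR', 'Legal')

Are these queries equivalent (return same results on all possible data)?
Yes, equivalent

Both queries return: [('Bob',), ('Ivan',), ('Judy',), ('Oscar',), ('Peggy',)]

Reason: OR vs IN are equivalent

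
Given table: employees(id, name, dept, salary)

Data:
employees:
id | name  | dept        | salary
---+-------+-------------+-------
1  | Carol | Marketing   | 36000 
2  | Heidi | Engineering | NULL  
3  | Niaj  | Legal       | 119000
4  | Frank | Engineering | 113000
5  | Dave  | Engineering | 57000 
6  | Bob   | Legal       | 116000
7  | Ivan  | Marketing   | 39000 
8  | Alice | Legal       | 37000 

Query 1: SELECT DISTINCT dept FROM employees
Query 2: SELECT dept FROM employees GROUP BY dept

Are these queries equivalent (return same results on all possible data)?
Yes, equivalent

Both queries return: [('Engineering',), ('Legal',), ('Marketing',)]

Reason: Both get unique depts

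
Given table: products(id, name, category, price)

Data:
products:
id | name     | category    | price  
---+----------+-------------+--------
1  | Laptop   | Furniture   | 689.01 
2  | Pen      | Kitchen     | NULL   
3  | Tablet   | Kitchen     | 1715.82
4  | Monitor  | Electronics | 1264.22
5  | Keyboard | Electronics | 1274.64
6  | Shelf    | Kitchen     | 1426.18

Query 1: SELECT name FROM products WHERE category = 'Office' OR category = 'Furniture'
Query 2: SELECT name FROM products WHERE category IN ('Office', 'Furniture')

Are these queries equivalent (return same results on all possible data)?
Yes, equivalent

Both queries return: [('Laptop',)]

Reason: OR vs IN are equivalent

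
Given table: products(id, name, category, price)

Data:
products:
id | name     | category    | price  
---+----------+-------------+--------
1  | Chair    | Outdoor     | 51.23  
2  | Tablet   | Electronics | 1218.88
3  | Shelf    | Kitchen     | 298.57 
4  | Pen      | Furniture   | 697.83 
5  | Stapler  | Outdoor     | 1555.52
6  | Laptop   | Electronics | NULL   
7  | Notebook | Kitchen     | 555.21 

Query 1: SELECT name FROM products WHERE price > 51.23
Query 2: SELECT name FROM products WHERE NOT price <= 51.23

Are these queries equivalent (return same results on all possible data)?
Yes, equivalent

Both queries return: [('Notebook',), ('Pen',), ('Shelf',), ('Stapler',), ('Tablet',)]

Reason: Both filter price > 51.23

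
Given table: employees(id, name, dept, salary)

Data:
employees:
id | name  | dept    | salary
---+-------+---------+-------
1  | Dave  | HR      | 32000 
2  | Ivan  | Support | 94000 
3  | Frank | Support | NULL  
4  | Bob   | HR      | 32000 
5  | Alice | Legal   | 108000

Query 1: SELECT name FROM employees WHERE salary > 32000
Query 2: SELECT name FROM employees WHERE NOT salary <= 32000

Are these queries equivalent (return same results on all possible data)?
Yes, equivalent

Both queries return: [('Alice',), ('Ivan',)]

Reason: Both filter salary > 32000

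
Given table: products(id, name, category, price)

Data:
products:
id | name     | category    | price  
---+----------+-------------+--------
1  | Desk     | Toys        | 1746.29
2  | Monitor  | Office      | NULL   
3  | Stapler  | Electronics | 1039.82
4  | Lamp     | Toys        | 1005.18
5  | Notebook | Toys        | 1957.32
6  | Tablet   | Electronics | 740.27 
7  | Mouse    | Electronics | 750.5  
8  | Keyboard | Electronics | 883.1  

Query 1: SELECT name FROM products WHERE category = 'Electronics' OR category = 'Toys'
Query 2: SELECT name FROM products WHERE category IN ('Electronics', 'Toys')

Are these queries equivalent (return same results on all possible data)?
Yes, equivalent

Both queries return: [('Desk',), ('Keyboard',), ('Lamp',), ('Mouse',), ('Notebook',), ('Stapler',), ('Tablet',)]

Reason: OR vs IN are equivalent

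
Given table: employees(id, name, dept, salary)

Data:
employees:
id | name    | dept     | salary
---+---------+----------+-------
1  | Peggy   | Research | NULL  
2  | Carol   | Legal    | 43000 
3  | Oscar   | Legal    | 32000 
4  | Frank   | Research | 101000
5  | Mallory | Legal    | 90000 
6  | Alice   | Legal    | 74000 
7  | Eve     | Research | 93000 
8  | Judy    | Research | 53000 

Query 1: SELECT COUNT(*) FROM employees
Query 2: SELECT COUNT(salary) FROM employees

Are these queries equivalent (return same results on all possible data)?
No, not equivalent

Query 1 returns: [(8,)]
Query 2 returns: [(7,)]

Reason: COUNT(*) includes NULLs, COUNT(column) excludes them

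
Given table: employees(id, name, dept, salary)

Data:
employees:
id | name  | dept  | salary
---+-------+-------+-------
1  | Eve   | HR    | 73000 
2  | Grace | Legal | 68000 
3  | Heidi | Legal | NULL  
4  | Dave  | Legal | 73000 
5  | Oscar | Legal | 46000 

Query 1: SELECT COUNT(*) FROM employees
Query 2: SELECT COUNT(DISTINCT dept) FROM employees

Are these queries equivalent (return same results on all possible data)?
No, not equivalent

Query 1 returns: [(5,)]
Query 2 returns: [(2,)]

Reason: COUNT(*) counts rows, COUNT(DISTINCT dept) counts unique depts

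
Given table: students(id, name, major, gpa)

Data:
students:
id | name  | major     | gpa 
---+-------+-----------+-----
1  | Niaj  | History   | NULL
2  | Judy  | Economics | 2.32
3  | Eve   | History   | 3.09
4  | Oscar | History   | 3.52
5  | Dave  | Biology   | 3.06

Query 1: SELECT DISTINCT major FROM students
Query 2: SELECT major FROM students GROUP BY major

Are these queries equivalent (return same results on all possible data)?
Yes, equivalent

Both queries return: [('Biology',), ('Economics',), ('History',)]

Reason: Both get unique majors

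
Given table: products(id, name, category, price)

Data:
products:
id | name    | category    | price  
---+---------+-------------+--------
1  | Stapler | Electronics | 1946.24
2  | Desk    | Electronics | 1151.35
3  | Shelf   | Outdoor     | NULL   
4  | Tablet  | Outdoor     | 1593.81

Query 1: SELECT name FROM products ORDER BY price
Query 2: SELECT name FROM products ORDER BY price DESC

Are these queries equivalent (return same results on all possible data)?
No, not equivalent

Query 1 returns: [('Shelf',), ('Desk',), ('Tablet',), ('Stapler',)]
Query 2 returns: [('Stapler',), ('Tablet',), ('Desk',), ('Shelf',)]

Reason: ASC vs DESC gives opposite ordering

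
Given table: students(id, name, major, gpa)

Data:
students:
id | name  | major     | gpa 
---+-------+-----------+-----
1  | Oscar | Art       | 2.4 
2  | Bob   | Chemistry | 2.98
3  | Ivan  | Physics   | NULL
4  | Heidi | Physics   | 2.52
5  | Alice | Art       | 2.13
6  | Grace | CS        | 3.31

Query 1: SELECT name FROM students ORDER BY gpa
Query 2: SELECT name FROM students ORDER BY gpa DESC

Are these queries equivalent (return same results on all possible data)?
No, not equivalent

Query 1 returns: [('Ivan',), ('Alice',), ('Oscar',), ('Heidi',), ('Bob',), ('Grace',)]
Query 2 returns: [('Grace',), ('Bob',), ('Heidi',), ('Oscar',), ('Alice',), ('Ivan',)]

Reason: ASC vs DESC gives opposite ordering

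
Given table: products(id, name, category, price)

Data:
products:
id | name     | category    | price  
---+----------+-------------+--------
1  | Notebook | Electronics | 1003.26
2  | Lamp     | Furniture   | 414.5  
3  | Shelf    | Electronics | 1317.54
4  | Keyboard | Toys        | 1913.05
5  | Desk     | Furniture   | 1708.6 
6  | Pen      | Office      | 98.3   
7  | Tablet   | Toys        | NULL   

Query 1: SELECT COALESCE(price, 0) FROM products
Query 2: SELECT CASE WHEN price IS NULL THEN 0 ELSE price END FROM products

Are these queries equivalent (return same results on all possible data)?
Yes, equivalent

Both queries return: [(0,), (98.3,), (414.5,), (1003.26,), (1317.54,), (1708.6,), (1913.05,)]

Reason: COALESCE vs CASE for NULL handling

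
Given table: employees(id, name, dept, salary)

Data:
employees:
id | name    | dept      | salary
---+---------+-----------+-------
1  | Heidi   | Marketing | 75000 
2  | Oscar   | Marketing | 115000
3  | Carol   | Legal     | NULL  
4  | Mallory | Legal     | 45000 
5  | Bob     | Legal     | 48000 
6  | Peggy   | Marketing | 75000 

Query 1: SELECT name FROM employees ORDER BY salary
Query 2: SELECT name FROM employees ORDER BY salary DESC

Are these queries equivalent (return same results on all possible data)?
No, not equivalent

Query 1 returns: [('Carol',), ('Mallory',), ('Bob',), ('Heidi',), ('Peggy',), ('Oscar',)]
Query 2 returns: [('Oscar',), ('Heidi',), ('Peggy',), ('Bob',), ('Mallory',), ('Carol',)]

Reason: ASC vs DESC gives opposite ordering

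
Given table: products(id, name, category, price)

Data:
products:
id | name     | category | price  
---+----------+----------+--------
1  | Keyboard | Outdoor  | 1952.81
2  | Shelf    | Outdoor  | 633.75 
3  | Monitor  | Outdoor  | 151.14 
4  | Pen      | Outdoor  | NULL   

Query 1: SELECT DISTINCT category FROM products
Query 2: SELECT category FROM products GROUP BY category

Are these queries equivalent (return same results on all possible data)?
Yes, equivalent

Both queries return: [('Outdoor',)]

Reason: Both get unique categorys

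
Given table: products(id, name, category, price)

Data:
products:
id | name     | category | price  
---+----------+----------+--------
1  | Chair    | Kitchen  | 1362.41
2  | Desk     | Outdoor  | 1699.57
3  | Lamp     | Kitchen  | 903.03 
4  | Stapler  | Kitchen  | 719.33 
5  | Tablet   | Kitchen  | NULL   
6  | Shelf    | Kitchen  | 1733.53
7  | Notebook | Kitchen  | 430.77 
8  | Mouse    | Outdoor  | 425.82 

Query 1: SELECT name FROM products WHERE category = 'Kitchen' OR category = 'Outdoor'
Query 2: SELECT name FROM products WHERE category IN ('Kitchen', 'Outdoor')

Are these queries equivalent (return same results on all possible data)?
Yes, equivalent

Both queries return: [('Chair',), ('Desk',), ('Lamp',), ('Mouse',), ('Notebook',), ('Shelf',), ('Stapler',), ('Tablet',)]

Reason: OR vs IN are equivalent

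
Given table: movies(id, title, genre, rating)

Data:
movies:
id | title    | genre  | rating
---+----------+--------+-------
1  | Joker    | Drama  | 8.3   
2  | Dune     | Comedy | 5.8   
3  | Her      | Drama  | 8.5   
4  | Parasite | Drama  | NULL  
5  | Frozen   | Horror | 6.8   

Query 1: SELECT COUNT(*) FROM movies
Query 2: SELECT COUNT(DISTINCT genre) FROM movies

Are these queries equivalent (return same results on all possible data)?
No, not equivalent

Query 1 returns: [(5,)]
Query 2 returns: [(3,)]

Reason: COUNT(*) counts rows, COUNT(DISTINCT genre) counts unique genres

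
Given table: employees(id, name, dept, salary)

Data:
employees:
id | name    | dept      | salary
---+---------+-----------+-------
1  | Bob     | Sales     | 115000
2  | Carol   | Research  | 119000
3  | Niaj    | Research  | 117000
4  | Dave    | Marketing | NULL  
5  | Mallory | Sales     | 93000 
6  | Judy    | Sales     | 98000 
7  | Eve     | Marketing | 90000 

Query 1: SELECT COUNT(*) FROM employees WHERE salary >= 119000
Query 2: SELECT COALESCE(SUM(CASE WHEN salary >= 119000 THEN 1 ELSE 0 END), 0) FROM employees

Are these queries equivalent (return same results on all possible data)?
Yes, equivalent

Both queries return: [(1,)]

Reason: COUNT with WHERE vs conditional SUM (COALESCE handles empty-table NULL)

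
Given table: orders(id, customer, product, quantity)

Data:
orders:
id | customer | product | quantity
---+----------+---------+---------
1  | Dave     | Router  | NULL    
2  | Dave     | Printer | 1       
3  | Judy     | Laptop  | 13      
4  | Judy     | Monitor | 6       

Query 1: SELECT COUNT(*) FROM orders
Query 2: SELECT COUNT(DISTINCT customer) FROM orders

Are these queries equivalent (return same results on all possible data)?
No, not equivalent

Query 1 returns: [(4,)]
Query 2 returns: [(2,)]

Reason: COUNT(*) counts rows, COUNT(DISTINCT customer) counts unique customers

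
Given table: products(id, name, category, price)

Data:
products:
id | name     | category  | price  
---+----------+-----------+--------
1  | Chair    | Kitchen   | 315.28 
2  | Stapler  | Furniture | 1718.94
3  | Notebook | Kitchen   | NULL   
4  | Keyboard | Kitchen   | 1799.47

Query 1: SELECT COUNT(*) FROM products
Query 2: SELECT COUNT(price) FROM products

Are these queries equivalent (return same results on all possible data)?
No, not equivalent

Query 1 returns: [(4,)]
Query 2 returns: [(3,)]

Reason: COUNT(*) includes NULLs, COUNT(column) excludes them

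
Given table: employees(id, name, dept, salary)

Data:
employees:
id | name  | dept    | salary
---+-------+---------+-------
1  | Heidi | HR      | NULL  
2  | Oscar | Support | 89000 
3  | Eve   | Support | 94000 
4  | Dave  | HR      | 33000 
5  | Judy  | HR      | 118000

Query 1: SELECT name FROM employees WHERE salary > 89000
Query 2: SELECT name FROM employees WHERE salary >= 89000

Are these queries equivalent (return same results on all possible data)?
No, not equivalent

Query 1 returns: [('Eve',), ('Judy',)]
Query 2 returns: [('Oscar',), ('Eve',), ('Judy',)]

Reason: > vs >= gives different results when salary = 89000 exists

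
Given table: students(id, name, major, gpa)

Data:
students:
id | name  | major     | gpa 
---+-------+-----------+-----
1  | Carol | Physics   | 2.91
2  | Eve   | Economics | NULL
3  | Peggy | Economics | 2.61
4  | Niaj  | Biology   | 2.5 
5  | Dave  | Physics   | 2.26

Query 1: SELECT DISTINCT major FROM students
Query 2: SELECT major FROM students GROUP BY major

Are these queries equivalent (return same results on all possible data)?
Yes, equivalent

Both queries return: [('Biology',), ('Economics',), ('Physics',)]

Reason: Both get unique majors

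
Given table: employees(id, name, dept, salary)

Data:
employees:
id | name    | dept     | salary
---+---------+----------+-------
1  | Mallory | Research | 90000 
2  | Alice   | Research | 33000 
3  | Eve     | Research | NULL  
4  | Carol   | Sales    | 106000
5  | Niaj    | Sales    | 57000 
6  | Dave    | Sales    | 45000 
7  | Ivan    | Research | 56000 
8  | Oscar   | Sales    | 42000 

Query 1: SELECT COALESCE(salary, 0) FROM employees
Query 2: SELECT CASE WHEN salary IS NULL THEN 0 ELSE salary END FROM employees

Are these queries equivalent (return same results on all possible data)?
Yes, equivalent

Both queries return: [(0,), (33000,), (42000,), (45000,), (56000,), (57000,), (90000,), (106000,)]

Reason: COALESCE vs CASE for NULL handling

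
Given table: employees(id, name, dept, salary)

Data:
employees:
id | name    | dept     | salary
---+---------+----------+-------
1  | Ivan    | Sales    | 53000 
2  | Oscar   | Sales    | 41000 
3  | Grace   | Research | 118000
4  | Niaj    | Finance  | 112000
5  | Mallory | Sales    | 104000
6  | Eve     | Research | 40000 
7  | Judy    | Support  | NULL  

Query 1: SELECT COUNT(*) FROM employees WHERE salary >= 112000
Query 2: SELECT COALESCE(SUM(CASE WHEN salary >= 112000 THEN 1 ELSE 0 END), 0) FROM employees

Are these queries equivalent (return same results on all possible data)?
Yes, equivalent

Both queries return: [(2,)]

Reason: COUNT with WHERE vs conditional SUM (COALESCE handles empty-table NULL)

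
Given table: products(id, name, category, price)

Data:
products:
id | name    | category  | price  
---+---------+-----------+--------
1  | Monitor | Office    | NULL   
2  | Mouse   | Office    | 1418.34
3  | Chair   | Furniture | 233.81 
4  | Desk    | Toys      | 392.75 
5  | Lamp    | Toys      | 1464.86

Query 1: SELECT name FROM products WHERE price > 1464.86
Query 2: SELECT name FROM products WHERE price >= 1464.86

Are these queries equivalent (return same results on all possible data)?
No, not equivalent

Query 1 returns: []
Query 2 returns: [('Lamp',)]

Reason: > vs >= gives different results when price = 1464.86 exists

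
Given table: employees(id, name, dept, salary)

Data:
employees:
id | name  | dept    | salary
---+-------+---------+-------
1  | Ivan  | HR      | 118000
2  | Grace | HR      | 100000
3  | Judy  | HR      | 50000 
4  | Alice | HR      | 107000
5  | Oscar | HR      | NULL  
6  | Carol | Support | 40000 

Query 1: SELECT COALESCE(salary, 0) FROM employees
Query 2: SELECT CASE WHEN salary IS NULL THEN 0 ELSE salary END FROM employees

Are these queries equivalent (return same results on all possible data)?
Yes, equivalent

Both queries return: [(0,), (40000,), (50000,), (100000,), (107000,), (118000,)]

Reason: COALESCE vs CASE for NULL handling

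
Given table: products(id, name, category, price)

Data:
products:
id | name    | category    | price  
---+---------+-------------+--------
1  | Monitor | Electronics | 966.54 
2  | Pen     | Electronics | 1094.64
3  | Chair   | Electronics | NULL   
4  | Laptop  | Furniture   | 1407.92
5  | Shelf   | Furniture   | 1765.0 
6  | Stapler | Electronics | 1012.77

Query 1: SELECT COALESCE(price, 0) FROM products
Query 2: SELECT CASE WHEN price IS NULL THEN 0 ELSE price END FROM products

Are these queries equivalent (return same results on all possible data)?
Yes, equivalent

Both queries return: [(0,), (966.54,), (1012.77,), (1094.64,), (1407.92,), (1765.0,)]

Reason: COALESCE vs CASE for NULL handling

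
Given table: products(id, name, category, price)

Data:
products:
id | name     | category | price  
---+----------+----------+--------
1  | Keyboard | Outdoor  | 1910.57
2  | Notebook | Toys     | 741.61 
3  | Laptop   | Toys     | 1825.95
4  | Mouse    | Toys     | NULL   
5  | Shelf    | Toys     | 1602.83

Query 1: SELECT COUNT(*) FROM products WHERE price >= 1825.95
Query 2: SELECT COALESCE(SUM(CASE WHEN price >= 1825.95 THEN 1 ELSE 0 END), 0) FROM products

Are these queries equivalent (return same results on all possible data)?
Yes, equivalent

Both queries return: [(2,)]

Reason: COUNT with WHERE vs conditional SUM (COALESCE handles empty-table NULL)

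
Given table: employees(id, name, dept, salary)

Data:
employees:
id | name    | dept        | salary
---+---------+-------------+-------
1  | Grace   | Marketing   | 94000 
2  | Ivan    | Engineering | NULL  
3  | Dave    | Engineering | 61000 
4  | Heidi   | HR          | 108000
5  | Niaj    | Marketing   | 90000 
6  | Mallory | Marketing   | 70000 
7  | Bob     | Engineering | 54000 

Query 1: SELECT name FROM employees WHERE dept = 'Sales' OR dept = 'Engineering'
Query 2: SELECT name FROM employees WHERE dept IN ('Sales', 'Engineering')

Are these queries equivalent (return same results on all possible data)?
Yes, equivalent

Both queries return: [('Bob',), ('Dave',), ('Ivan',)]

Reason: OR vs IN are equivalent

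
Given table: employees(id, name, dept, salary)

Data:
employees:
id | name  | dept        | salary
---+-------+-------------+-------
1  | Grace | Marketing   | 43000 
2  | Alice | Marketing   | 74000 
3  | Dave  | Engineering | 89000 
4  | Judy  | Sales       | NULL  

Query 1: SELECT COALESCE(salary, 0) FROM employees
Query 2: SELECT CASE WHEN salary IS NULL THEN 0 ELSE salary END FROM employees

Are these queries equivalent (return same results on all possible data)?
Yes, equivalent

Both queries return: [(0,), (43000,), (74000,), (89000,)]

Reason: COALESCE vs CASE for NULL handling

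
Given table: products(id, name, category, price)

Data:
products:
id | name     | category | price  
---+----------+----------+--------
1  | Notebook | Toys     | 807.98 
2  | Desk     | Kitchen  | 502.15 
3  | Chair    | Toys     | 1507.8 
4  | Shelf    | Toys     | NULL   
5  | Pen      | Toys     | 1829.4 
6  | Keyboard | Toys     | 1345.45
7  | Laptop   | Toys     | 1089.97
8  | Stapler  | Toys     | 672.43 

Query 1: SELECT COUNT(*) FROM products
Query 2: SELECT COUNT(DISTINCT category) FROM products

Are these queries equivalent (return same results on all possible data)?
No, not equivalent

Query 1 returns: [(8,)]
Query 2 returns: [(2,)]

Reason: COUNT(*) counts rows, COUNT(DISTINCT category) counts unique categorys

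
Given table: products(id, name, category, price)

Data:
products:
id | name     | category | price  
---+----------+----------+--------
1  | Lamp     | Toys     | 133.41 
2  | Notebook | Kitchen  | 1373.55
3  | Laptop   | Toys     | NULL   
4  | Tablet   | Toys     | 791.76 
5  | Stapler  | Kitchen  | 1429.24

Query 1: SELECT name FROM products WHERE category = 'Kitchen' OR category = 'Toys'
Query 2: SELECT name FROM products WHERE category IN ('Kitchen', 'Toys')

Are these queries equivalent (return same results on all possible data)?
Yes, equivalent

Both queries return: [('Lamp',), ('Laptop',), ('Notebook',), ('Stapler',), ('Tablet',)]

Reason: OR vs IN are equivalent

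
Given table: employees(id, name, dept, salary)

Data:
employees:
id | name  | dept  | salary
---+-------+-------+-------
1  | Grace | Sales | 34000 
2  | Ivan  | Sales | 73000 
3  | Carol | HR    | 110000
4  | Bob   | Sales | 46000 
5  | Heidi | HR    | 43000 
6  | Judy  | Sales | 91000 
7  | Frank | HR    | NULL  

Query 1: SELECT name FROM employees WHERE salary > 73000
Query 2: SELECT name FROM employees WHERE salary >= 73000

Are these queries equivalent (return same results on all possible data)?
No, not equivalent

Query 1 returns: [('Carol',), ('Judy',)]
Query 2 returns: [('Ivan',), ('Carol',), ('Judy',)]

Reason: > vs >= gives different results when salary = 73000 exists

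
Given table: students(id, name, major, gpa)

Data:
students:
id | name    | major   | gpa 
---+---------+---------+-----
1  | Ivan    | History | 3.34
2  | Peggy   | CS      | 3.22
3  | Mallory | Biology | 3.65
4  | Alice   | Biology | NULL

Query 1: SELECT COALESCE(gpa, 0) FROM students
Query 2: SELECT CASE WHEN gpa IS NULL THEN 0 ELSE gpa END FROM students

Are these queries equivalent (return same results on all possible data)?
Yes, equivalent

Both queries return: [(0,), (3.22,), (3.34,), (3.65,)]

Reason: COALESCE vs CASE for NULL handling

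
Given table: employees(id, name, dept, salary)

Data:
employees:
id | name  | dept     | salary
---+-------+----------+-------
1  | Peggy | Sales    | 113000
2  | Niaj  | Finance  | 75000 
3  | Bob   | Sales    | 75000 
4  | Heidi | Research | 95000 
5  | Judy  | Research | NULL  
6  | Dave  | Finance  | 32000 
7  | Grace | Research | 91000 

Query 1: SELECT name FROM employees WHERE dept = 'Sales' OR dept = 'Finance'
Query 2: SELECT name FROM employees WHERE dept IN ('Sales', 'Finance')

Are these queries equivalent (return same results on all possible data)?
Yes, equivalent

Both queries return: [('Bob',), ('Dave',), ('Niaj',), ('Peggy',)]

Reason: OR vs IN are equivalent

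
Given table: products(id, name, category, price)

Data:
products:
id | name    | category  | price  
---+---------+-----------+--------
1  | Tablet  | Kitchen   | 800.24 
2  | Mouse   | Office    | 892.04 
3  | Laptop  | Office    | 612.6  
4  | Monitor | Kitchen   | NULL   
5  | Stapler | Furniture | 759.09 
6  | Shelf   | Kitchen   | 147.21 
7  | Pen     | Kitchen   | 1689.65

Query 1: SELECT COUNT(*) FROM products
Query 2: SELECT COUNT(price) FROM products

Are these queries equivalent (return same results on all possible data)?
No, not equivalent

Query 1 returns: [(7,)]
Query 2 returns: [(6,)]

Reason: COUNT(*) includes NULLs, COUNT(column) excludes them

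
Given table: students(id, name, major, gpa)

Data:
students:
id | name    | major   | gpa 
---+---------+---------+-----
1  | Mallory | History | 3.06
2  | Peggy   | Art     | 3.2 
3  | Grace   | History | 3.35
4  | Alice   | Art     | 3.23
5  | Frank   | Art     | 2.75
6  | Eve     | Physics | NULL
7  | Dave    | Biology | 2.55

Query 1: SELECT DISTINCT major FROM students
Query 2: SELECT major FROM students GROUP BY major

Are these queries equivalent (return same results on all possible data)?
Yes, equivalent

Both queries return: [('Art',), ('Biology',), ('History',), ('Physics',)]

Reason: Both get unique majors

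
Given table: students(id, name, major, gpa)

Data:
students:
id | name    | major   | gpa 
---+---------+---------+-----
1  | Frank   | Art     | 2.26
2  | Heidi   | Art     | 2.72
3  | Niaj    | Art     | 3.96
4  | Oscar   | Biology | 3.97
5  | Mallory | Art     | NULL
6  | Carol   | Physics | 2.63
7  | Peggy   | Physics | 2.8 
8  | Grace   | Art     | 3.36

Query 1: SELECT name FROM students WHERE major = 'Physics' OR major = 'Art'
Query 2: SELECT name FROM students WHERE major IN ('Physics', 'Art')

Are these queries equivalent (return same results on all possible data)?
Yes, equivalent

Both queries return: [('Carol',), ('Frank',), ('Grace',), ('Heidi',), ('Mallory',), ('Niaj',), ('Peggy',)]

Reason: OR vs IN are equivalent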